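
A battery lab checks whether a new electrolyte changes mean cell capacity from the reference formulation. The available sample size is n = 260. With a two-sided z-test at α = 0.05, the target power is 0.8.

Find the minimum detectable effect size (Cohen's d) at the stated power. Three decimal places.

d ≈ 0.174

Required noncentrality: δ = z_{0.025} + z_{0.20} = 1.960 + 0.842 = 2.802.
(The second rejection-region term Φ(−δ − z_{α/2}) is negligible and dropped.)
δ = d·√n ⇒ d = δ/√n = 2.802/√260 = 0.1737.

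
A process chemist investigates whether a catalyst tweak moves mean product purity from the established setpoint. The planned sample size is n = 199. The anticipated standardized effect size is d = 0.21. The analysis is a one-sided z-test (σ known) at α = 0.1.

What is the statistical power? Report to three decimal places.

Noncentrality parameter: λ = d·√n = 0.21 × √199 = 2.9624
One-sided α = 0.1 → critical value z_{0.1} = 1.282.
Power = P(Z > 1.282 − λ) = Φ(1.681) = 0.9536.

Power ≈ 0.954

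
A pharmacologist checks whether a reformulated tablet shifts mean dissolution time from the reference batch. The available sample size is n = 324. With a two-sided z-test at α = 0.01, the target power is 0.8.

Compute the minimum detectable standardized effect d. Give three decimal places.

Need Φ(δ − 2.576) = 0.8, so δ = 2.576 + 0.842 = 3.417.
(Lower-tail contribution to power is negligible for δ > 0.)
δ = d·√n ⇒ d = δ/√n = 3.417/√324 = 0.1899.

d ≈ 0.190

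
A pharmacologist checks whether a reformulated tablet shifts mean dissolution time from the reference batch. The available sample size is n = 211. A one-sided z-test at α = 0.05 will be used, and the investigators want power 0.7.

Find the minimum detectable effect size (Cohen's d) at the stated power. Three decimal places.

Need Φ(δ − 1.645) = 0.7, so δ = 1.645 + 0.524 = 2.169.
δ = d·√n ⇒ d = δ/√n = 2.169/√211 = 0.1493.

d ≈ 0.149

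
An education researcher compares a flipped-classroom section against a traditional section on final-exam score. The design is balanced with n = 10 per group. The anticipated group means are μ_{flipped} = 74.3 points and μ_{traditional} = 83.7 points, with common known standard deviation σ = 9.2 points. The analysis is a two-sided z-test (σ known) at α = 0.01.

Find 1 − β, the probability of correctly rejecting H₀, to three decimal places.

Standardized effect: d = |μ_{flipped} − μ_{traditional}| / σ = |74.3 − 83.7| / 9.2 = 1.0217
Noncentrality parameter: δ = d·√(n/2) = 1.0217 × √(10/2) = 2.2847
Two-sided α = 0.01 → critical value z_{0.005} = 2.576.
Power = Φ(δ − 2.576) + Φ(−δ − 2.576) = Φ(-0.291) + Φ(-4.861) = 0.3855 + 0.0000 = 0.3855.

Power ≈ 0.385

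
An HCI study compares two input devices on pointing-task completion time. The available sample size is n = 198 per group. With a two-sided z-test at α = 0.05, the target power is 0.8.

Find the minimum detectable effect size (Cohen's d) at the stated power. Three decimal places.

d ≈ 0.282

Need Φ(δ − 1.960) = 0.8, so δ = 1.960 + 0.842 = 2.802.
(The second rejection-region term Φ(−δ − z_{α/2}) is negligible and dropped.)
δ = d·√(n/2) ⇒ d = δ/√(n/2) = 2.802/√(198/2) = 0.2816.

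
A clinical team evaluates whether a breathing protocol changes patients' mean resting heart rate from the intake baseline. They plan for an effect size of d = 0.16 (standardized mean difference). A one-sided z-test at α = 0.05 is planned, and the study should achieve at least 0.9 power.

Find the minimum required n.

n = 335

For power 0.9 need Φ(δ − z_{0.05}) = 0.9, so δ = z_{0.05} + z_{0.10} = 1.645 + 1.282 = 2.926.
δ = d·√n ⇒ n = (δ/d)² = (2.926 / 0.16)² = 334.53.
Round up to the next whole unit.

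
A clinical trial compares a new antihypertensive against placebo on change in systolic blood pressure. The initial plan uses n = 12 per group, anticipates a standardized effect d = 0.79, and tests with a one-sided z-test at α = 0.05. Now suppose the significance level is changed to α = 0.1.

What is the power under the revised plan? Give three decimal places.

Power ≈ 0.743

δ = d·√(n/2) = 0.79 × √(12/2) = 1.9351 (unchanged). New critical value: z_{0.1} = 1.282.
Revised power = P(Z > 1.282 − δ) = Φ(0.654) = 0.7433.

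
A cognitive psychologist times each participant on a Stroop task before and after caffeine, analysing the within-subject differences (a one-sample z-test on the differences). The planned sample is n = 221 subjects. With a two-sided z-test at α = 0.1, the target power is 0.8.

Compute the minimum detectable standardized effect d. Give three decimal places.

Required noncentrality: δ = z_{0.05} + z_{0.20} = 1.645 + 0.842 = 2.486.
(The second rejection-region term Φ(−δ − z_{α/2}) is negligible and dropped.)
δ = d·√n ⇒ d = δ/√n = 2.486/√221 = 0.1673.

d ≈ 0.167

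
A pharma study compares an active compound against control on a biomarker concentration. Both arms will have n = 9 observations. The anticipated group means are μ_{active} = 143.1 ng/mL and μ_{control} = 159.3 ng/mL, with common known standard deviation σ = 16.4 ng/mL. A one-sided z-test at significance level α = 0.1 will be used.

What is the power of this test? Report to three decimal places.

Standardized effect: d = |μ_{active} − μ_{control}| / σ = |143.1 − 159.3| / 16.4 = 0.9878
Noncentrality parameter: λ = d·√(n/2) = 0.9878 × √(9/2) = 2.0955
Critical value for a one-sided test at α = 0.1: z_α = 1.282.
Power = Φ(λ − 1.282) = Φ(0.814) = 0.7921.

Power ≈ 0.792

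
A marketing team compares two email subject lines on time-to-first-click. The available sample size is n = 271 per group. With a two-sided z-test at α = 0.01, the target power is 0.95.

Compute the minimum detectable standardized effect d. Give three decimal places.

Need Φ(δ − 2.576) = 0.95, so δ = 2.576 + 1.645 = 4.221.
(The second rejection-region term Φ(−δ − z_{α/2}) is negligible and dropped.)
δ = d·√(n/2) ⇒ d = δ/√(n/2) = 4.221/√(271/2) = 0.3626.

d ≈ 0.363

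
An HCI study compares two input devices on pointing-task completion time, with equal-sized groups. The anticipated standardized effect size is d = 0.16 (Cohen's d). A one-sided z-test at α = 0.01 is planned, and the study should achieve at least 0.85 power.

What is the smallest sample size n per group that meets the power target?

n = 884 per group

For power 0.85 need Φ(δ − z_{0.01}) = 0.85, so δ = z_{0.01} + z_{0.15} = 2.326 + 1.036 = 3.363.
δ = d·√(n/2) ⇒ n = 2(δ/d)² = 2 × (3.363 / 0.16)² = 883.46.
Rounding up, n = 884 per group.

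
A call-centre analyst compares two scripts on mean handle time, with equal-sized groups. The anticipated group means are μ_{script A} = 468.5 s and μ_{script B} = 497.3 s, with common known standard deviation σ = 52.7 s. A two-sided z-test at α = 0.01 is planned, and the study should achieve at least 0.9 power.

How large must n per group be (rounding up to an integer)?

Standardized effect: d = |μ_{script A} − μ_{script B}| / σ = |468.5 − 497.3| / 52.7 = 0.5465
Set Φ(δ − 2.576) = 0.9; then δ − 2.576 = Φ⁻¹(0.9) = 1.282, giving δ = 3.857.
(The Φ(−δ − z_{α/2}) term is vanishingly small for δ > 0 and is dropped in the standard sample-size formula.)
δ = d·√(n/2) ⇒ n = 2(δ/d)² = 2 × (3.857 / 0.5465)² = 99.64.
Round up to the next whole unit.

n = 100 per group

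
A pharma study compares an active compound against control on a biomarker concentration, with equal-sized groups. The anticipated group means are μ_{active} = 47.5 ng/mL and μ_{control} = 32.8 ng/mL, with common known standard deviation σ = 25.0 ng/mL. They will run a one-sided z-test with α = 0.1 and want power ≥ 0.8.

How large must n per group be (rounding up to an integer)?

Standardized effect: d = |μ_{active} − μ_{control}| / σ = |47.5 − 32.8| / 25.0 = 0.5880
For power 0.8 need Φ(δ − z_{0.1}) = 0.8, so δ = z_{0.1} + z_{0.20} = 1.282 + 0.842 = 2.123.
δ = d·√(n/2) ⇒ n = 2(δ/d)² = 2 × (2.123 / 0.5880)² = 26.08.
Rounding up, n = 27 per group.

n = 27 per group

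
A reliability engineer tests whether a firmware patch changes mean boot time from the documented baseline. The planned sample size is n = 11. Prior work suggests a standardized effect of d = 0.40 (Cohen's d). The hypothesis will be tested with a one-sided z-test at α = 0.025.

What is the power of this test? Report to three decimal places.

Power ≈ 0.263

Noncentrality parameter: δ = d·√n = 0.40 × √11 = 1.3266
Critical value for a one-sided test at α = 0.025: z_α = 1.960.
Power = P(Z > 1.960 − δ) = Φ(-0.633) = 0.2633.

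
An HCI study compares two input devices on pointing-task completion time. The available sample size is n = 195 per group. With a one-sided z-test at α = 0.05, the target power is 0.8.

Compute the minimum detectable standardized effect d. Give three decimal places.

d ≈ 0.252

Required noncentrality: δ = z_{0.05} + z_{0.20} = 1.645 + 0.842 = 2.486.
δ = d·√(n/2) ⇒ d = δ/√(n/2) = 2.486/√(195/2) = 0.2518.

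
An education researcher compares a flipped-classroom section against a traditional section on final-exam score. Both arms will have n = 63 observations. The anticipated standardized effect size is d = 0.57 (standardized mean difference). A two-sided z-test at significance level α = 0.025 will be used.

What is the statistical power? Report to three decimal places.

Power ≈ 0.831

Noncentrality parameter: δ = d·√(n/2) = 0.57 × √(63/2) = 3.1991
Two-sided α = 0.025 → critical value z_{0.0125} = 2.241.
Power = Φ(δ − 2.241) + Φ(−δ − 2.241) = Φ(0.958) + Φ(-5.441) = 0.8309 + 0.0000 = 0.8309.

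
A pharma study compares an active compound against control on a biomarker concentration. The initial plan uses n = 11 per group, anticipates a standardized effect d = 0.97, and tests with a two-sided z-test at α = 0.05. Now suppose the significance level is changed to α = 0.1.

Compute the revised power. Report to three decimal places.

δ = d·√(n/2) = 0.97 × √(11/2) = 2.2749 (unchanged). New critical value: z_{0.05} = 1.645.
Revised power = Φ(δ − 1.645) + Φ(−δ − 1.645) = Φ(0.630) + Φ(-3.920) = 0.7357 + 0.0000 = 0.7357.

Power ≈ 0.736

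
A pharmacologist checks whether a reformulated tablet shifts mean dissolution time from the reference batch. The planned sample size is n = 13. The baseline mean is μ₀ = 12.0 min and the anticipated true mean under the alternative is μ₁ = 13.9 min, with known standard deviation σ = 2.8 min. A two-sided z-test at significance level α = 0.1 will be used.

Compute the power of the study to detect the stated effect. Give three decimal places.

Standardized effect: d = |μ₁ − μ₀| / σ = |13.9 − 12.0| / 2.8 = 0.6786
Noncentrality parameter: δ = d·√n = 0.6786 × √13 = 2.4466
Critical value for a two-sided test at α = 0.1: z_{α/2} = 1.645.
Power = Φ(δ − 1.645) + Φ(−δ − 1.645) = Φ(0.802) + Φ(-4.091) = 0.7887 + 0.0000 = 0.7887.

Power ≈ 0.789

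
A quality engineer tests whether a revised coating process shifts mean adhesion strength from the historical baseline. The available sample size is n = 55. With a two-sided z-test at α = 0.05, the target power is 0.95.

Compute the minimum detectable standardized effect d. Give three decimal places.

Required noncentrality: δ = z_{0.025} + z_{0.05} = 1.960 + 1.645 = 3.605.
(The second rejection-region term Φ(−δ − z_{α/2}) is negligible and dropped.)
δ = d·√n ⇒ d = δ/√n = 3.605/√55 = 0.4861.

d ≈ 0.486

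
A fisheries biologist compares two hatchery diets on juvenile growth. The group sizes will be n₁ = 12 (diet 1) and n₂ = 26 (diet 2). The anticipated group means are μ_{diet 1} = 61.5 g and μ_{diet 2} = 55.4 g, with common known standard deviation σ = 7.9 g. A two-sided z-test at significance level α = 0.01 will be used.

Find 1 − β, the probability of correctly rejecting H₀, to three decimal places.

Power ≈ 0.358

Standardized effect: d = |μ_{diet 1} − μ_{diet 2}| / σ = |61.5 − 55.4| / 7.9 = 0.7722
Noncentrality parameter: δ = d / √(1/n₁ + 1/n₂) = 0.7722 / √(1/12 + 1/26) = 2.2125
Critical value for a two-sided test at α = 0.01: z_{α/2} = 2.576.
Power = Φ(δ − 2.576) + Φ(−δ − 2.576) = Φ(-0.363) + Φ(-4.788) = 0.3582 + 0.0000 = 0.3582.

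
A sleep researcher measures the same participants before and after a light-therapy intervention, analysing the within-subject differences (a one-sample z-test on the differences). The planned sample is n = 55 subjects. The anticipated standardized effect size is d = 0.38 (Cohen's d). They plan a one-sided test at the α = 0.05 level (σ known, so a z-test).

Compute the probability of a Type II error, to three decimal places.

β ≈ 0.120

Noncentrality parameter: λ = d·√n = 0.38 × √55 = 2.8182
One-sided α = 0.05 → critical value z_{0.05} = 1.645.
Power = P(Z > 1.645 − λ) = Φ(1.173) = 0.8797.
Type II error: β = 1 − power = 1 − 0.8797 = 0.1203.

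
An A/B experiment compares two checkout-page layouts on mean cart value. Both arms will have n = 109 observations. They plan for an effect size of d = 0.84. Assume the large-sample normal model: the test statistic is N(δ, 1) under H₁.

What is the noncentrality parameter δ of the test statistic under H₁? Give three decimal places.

δ ≈ 6.201

The noncentrality parameter scales effect size by the design's sample-size factor: δ = d·√(n/2) = 0.84 × √(109/2) = 6.2012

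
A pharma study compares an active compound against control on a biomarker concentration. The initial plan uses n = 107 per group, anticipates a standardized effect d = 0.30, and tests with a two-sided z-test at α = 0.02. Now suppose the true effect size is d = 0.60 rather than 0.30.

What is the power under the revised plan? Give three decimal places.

With d = 0.60: δ = d·√(n/2) = 0.60 × √(107/2) = 4.3886. Critical value z_{0.01} = 2.326.
Revised power = Φ(δ − 2.326) + Φ(−δ − 2.326) = Φ(2.062) + Φ(-6.715) = 0.9804 + 0.0000 = 0.9804.

Power ≈ 0.980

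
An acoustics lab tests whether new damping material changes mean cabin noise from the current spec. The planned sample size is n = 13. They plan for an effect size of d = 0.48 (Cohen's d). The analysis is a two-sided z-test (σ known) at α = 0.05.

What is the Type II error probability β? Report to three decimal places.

Noncentrality parameter: δ = d·√n = 0.48 × √13 = 1.7307
Critical value for a two-sided test at α = 0.05: z_{α/2} = 1.960.
Power = Φ(δ − 1.960) + Φ(−δ − 1.960) = Φ(-0.229) + Φ(-3.691) = 0.4093 + 0.0001 = 0.4094.
Type II error: β = 1 − power = 1 − 0.4094 = 0.5906.

β ≈ 0.591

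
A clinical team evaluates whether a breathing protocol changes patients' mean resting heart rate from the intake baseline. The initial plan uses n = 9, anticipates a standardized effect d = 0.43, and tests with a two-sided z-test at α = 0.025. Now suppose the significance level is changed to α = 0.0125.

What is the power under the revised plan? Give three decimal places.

δ = d·√n = 0.43 × √9 = 1.2900 (unchanged). New critical value: z_{0.0063} = 2.498.
Revised power = Φ(δ − 2.498) + Φ(−δ − 2.498) = Φ(-1.208) + Φ(-3.788) = 0.1136 + 0.0001 = 0.1137.

Power ≈ 0.114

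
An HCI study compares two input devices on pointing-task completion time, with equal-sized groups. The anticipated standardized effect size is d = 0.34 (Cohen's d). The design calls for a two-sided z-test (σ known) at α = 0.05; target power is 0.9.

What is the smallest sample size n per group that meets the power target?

n = 182 per group

For power 0.9 need Φ(δ − z_{0.025}) = 0.9, so δ = z_{0.025} + z_{0.10} = 1.960 + 1.282 = 3.242.
(For δ > 0 the lower-tail rejection region contributes negligibly to power, so the one-term inversion is standard.)
δ = d·√(n/2) ⇒ n = 2(δ/d)² = 2 × (3.242 / 0.34)² = 181.79.
Rounding up, n = 182 per group.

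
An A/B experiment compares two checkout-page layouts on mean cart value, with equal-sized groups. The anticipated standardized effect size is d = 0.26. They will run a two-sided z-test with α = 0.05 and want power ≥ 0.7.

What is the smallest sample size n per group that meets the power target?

n = 183 per group

Set Φ(δ − 1.960) = 0.7; then δ − 1.960 = Φ⁻¹(0.7) = 0.524, giving δ = 2.484.
(Ignoring the negligible lower-tail rejection probability gives the usual closed-form inversion.)
δ = d·√(n/2) ⇒ n = 2(δ/d)² = 2 × (2.484 / 0.26)² = 182.61.
Rounding up, n = 183 per group.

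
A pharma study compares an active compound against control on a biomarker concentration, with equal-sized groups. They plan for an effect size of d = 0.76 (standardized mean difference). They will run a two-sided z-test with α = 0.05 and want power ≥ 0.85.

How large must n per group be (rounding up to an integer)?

Set Φ(δ − 1.960) = 0.85; then δ − 1.960 = Φ⁻¹(0.85) = 1.036, giving δ = 2.996.
(For δ > 0 the lower-tail rejection region contributes negligibly to power, so the one-term inversion is standard.)
δ = d·√(n/2) ⇒ n = 2(δ/d)² = 2 × (2.996 / 0.76)² = 31.09.
Rounding up, n = 32 per group.

n = 32 per group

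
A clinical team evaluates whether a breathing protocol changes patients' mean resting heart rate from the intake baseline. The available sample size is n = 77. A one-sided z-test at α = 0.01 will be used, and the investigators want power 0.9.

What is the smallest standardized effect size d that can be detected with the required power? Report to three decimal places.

Required noncentrality: δ = z_{0.01} + z_{0.10} = 2.326 + 1.282 = 3.608.
δ = d·√n ⇒ d = δ/√n = 3.608/√77 = 0.4112.

d ≈ 0.411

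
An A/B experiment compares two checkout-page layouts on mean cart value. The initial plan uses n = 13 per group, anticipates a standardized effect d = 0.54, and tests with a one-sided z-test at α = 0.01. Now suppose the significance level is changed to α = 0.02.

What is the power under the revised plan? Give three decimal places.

δ = d·√(n/2) = 0.54 × √(13/2) = 1.3767 (unchanged). New critical value: z_{0.02} = 2.054.
Revised power = P(Z > 2.054 − δ) = Φ(-0.677) = 0.2492.

Power ≈ 0.249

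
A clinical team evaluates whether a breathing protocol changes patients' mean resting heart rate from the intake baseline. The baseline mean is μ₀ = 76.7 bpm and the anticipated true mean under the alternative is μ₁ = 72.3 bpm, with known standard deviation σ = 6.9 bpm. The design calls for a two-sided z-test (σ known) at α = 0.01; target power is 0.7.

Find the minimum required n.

n = 24

Standardized effect: d = |μ₁ − μ₀| / σ = |72.3 − 76.7| / 6.9 = 0.6377
For power 0.7 need Φ(δ − z_{0.005}) = 0.7, so δ = z_{0.005} + z_{0.30} = 2.576 + 0.524 = 3.100.
(The Φ(−δ − z_{α/2}) term is vanishingly small for δ > 0 and is dropped in the standard sample-size formula.)
δ = d·√n ⇒ n = (δ/d)² = (3.100 / 0.6377)² = 23.64.
Round up to the next whole unit.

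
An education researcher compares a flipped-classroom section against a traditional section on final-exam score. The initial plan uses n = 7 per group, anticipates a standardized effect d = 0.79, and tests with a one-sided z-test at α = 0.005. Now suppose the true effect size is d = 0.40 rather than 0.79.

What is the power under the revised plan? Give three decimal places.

With d = 0.40: δ = d·√(n/2) = 0.40 × √(7/2) = 0.7483. Critical value z_{0.005} = 2.576.
Revised power = P(Z > 2.576 − δ) = Φ(-1.827) = 0.0338.

Power ≈ 0.034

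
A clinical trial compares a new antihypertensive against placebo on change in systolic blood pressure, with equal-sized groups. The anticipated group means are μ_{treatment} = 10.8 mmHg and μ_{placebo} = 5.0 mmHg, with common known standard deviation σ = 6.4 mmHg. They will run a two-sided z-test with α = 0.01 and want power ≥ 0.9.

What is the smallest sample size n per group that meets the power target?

n = 37 per group

Standardized effect: d = |μ_{treatment} − μ_{placebo}| / σ = |10.8 − 5.0| / 6.4 = 0.9062
For power 0.9 need Φ(δ − z_{0.005}) = 0.9, so δ = z_{0.005} + z_{0.10} = 2.576 + 1.282 = 3.857.
(The Φ(−δ − z_{α/2}) term is vanishingly small for δ > 0 and is dropped in the standard sample-size formula.)
δ = d·√(n/2) ⇒ n = 2(δ/d)² = 2 × (3.857 / 0.9062)² = 36.23.
Rounding up, n = 37 per group.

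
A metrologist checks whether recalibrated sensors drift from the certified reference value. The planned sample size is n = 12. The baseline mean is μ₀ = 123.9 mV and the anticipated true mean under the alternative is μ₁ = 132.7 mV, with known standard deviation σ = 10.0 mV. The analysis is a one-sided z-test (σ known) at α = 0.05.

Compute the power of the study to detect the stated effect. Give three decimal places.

Power ≈ 0.920

Standardized effect: d = |μ₁ − μ₀| / σ = |132.7 − 123.9| / 10.0 = 0.8800
Noncentrality parameter: δ = d·√n = 0.8800 × √12 = 3.0484
One-sided α = 0.05 → critical value z_{0.05} = 1.645.
Power = P(Z > 1.645 − δ) = Φ(1.404) = 0.9198.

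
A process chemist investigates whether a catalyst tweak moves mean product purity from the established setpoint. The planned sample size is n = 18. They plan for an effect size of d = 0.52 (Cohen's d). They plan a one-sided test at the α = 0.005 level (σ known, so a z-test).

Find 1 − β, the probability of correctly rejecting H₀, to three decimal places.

Power ≈ 0.356

Noncentrality parameter: δ = d·√n = 0.52 × √18 = 2.2062
One-sided α = 0.005 → critical value z_{0.005} = 2.576.
Power = P(Z > 2.576 − δ) = Φ(-0.370) = 0.3558.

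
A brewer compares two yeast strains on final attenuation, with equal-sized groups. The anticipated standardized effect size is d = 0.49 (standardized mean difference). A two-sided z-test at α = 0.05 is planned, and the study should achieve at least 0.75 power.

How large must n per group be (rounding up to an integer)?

n = 58 per group

Set Φ(δ − 1.960) = 0.75; then δ − 1.960 = Φ⁻¹(0.75) = 0.674, giving δ = 2.634.
(For δ > 0 the lower-tail rejection region contributes negligibly to power, so the one-term inversion is standard.)
δ = d·√(n/2) ⇒ n = 2(δ/d)² = 2 × (2.634 / 0.49)² = 57.81.
Round up to the next whole unit.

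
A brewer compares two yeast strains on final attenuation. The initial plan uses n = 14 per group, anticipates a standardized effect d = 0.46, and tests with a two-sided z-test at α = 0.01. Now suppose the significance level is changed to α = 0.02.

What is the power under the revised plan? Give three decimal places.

Power ≈ 0.134

δ = d·√(n/2) = 0.46 × √(14/2) = 1.2170 (unchanged). New critical value: z_{0.01} = 2.326.
Revised power = Φ(δ − 2.326) + Φ(−δ − 2.326) = Φ(-1.109) + Φ(-3.543) = 0.1336 + 0.0002 = 0.1338.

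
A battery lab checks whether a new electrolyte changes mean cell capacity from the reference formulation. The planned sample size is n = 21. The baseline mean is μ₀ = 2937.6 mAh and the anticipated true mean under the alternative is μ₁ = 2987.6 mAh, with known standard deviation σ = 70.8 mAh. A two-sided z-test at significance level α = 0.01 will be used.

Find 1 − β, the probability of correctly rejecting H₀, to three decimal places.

Power ≈ 0.746

Standardized effect: d = |μ₁ − μ₀| / σ = |2987.6 − 2937.6| / 70.8 = 0.7062
Noncentrality parameter: δ = d·√n = 0.7062 × √21 = 3.2363
Two-sided α = 0.01 → critical value z_{0.005} = 2.576.
Power = Φ(δ − 2.576) + Φ(−δ − 2.576) = Φ(0.660) + Φ(-5.812) = 0.7455 + 0.0000 = 0.7455.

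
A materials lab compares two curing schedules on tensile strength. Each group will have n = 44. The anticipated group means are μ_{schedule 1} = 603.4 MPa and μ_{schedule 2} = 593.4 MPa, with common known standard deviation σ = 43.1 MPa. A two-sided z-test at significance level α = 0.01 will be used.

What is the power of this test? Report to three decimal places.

Power ≈ 0.069

Standardized effect: d = |μ_{schedule 1} − μ_{schedule 2}| / σ = |603.4 − 593.4| / 43.1 = 0.2320
Noncentrality parameter: δ = d·√(n/2) = 0.2320 × √(44/2) = 1.0883
Two-sided α = 0.01 → critical value z_{0.005} = 2.576.
Power = Φ(δ − 2.576) + Φ(−δ − 2.576) = Φ(-1.488) + Φ(-3.664) = 0.0684 + 0.0001 = 0.0686.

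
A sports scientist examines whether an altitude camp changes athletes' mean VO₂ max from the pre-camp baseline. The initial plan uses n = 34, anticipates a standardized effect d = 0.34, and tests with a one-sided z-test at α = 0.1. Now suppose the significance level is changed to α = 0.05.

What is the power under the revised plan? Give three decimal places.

Power ≈ 0.632

δ = d·√n = 0.34 × √34 = 1.9825 (unchanged). New critical value: z_{0.05} = 1.645.
Revised power = P(Z > 1.645 − δ) = Φ(0.338) = 0.6322.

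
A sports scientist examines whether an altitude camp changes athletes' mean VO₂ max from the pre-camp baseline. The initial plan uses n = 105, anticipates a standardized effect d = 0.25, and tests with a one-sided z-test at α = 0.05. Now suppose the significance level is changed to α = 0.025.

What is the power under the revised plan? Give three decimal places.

δ = d·√n = 0.25 × √105 = 2.5617 (unchanged). New critical value: z_{0.025} = 1.960.
Revised power = P(Z > 1.960 − δ) = Φ(0.602) = 0.7263.

Power ≈ 0.726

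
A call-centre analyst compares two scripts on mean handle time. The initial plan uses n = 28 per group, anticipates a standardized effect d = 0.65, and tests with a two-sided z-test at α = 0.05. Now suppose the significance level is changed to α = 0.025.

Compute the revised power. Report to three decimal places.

Power ≈ 0.576

δ = d·√(n/2) = 0.65 × √(28/2) = 2.4321 (unchanged). New critical value: z_{0.0125} = 2.241.
Revised power = Φ(δ − 2.241) + Φ(−δ − 2.241) = Φ(0.191) + Φ(-4.673) = 0.5756 + 0.0000 = 0.5756.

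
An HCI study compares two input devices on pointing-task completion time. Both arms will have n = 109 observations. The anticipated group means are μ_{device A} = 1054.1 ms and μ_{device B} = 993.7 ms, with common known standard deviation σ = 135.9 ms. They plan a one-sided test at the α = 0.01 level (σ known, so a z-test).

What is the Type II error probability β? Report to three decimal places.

Standardized effect: d = |μ_{device A} − μ_{device B}| / σ = |1054.1 − 993.7| / 135.9 = 0.4444
Noncentrality parameter: δ = d·√(n/2) = 0.4444 × √(109/2) = 3.2811
One-sided α = 0.01 → critical value z_{0.01} = 2.326.
Power = Φ(δ − 2.326) = Φ(0.955) = 0.8301.
Type II error: β = 1 − power = 1 − 0.8301 = 0.1699.

β ≈ 0.170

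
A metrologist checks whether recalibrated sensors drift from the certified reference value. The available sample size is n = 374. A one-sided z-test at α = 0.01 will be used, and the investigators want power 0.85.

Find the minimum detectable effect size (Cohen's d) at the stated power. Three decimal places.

Required noncentrality: δ = z_{0.01} + z_{0.15} = 2.326 + 1.036 = 3.363.
δ = d·√n ⇒ d = δ/√n = 3.363/√374 = 0.1739.

d ≈ 0.174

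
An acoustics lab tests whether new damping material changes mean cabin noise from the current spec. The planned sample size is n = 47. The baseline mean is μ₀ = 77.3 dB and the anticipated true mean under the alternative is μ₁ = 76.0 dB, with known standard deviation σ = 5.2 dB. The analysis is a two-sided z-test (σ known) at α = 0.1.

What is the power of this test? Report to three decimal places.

Power ≈ 0.528

Standardized effect: d = |μ₁ − μ₀| / σ = |76.0 − 77.3| / 5.2 = 0.2500
Noncentrality parameter: δ = d·√n = 0.2500 × √47 = 1.7139
Two-sided α = 0.1 → critical value z_{0.05} = 1.645.
Power = Φ(δ − 1.645) + Φ(−δ − 1.645) = Φ(0.069) + Φ(-3.359) = 0.5275 + 0.0004 = 0.5279.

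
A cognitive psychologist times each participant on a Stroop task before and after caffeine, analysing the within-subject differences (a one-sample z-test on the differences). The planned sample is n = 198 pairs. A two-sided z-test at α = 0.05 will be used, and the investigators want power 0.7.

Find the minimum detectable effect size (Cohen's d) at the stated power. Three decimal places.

d ≈ 0.177

Required noncentrality: δ = z_{0.025} + z_{0.30} = 1.960 + 0.524 = 2.484.
(The second rejection-region term Φ(−δ − z_{α/2}) is negligible and dropped.)
δ = d·√n ⇒ d = δ/√n = 2.484/√198 = 0.1766.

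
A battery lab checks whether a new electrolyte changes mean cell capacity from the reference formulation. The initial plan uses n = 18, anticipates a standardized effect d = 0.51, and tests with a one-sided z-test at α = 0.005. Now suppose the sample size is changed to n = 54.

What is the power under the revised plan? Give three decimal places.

With n = 54: δ = d·√n = 0.51 × √54 = 3.7477. Critical value z_{0.005} = 2.576.
Revised power = P(Z > 2.576 − δ) = Φ(1.172) = 0.8794.

Power ≈ 0.879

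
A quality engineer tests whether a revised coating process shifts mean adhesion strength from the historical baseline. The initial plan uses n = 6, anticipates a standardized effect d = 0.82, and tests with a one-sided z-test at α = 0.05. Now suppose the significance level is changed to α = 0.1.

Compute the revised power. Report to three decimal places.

Power ≈ 0.766

δ = d·√n = 0.82 × √6 = 2.0086 (unchanged). New critical value: z_{0.1} = 1.282.
Revised power = P(Z > 1.282 − δ) = Φ(0.727) = 0.7664.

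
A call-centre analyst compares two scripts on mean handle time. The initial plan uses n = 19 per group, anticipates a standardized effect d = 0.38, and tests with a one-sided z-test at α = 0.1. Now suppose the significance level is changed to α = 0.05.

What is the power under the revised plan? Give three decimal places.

Power ≈ 0.318

δ = d·√(n/2) = 0.38 × √(19/2) = 1.1712 (unchanged). New critical value: z_{0.05} = 1.645.
Revised power = Φ(δ − 1.645) = Φ(-0.474) = 0.3179.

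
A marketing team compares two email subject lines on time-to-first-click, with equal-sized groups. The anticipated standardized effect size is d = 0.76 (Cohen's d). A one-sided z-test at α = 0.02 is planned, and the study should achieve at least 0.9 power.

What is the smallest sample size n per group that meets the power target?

Set Φ(δ − 2.054) = 0.9; then δ − 2.054 = Φ⁻¹(0.9) = 1.282, giving δ = 3.335.
δ = d·√(n/2) ⇒ n = 2(δ/d)² = 2 × (3.335 / 0.76)² = 38.52.
Rounding up, n = 39 per group.

n = 39 per group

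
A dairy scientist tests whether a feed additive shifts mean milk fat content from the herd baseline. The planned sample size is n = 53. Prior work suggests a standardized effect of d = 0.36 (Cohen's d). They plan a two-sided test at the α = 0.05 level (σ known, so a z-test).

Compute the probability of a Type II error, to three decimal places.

β ≈ 0.254

Noncentrality parameter: δ = d·√n = 0.36 × √53 = 2.6208
Critical value for a two-sided test at α = 0.05: z_{α/2} = 1.960.
Power = Φ(δ − 1.960) + Φ(−δ − 1.960) = Φ(0.661) + Φ(-4.581) = 0.7457 + 0.0000 = 0.7457.
Type II error: β = 1 − power = 1 − 0.7457 = 0.2543.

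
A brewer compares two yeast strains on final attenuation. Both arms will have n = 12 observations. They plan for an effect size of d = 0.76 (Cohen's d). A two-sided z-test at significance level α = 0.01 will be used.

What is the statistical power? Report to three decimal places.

Power ≈ 0.238

Noncentrality parameter: δ = d·√(n/2) = 0.76 × √(12/2) = 1.8616
Critical value for a two-sided test at α = 0.01: z_{α/2} = 2.576.
Power = Φ(δ − 2.576) + Φ(−δ − 2.576) = Φ(-0.714) + Φ(-4.437) = 0.2375 + 0.0000 = 0.2376.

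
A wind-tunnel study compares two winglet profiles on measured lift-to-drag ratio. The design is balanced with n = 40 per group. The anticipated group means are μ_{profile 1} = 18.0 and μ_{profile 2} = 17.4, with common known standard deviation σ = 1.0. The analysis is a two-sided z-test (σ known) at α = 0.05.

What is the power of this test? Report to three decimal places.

Standardized effect: d = |μ_{profile 1} − μ_{profile 2}| / σ = |18.0 − 17.4| / 1.0 = 0.6000
Noncentrality parameter: δ = d·√(n/2) = 0.6000 × √(40/2) = 2.6833
Critical value for a two-sided test at α = 0.05: z_{α/2} = 1.960.
Power = Φ(δ − 1.960) + Φ(−δ − 1.960) = Φ(0.723) + Φ(-4.643) = 0.7653 + 0.0000 = 0.7653.

Power ≈ 0.765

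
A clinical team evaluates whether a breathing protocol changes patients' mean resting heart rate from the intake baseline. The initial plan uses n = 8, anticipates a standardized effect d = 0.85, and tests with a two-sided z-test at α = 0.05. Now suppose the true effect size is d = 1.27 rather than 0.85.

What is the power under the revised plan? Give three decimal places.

Power ≈ 0.949

With d = 1.27: δ = d·√n = 1.27 × √8 = 3.5921. Critical value z_{0.025} = 1.960.
Revised power = Φ(δ − 1.960) + Φ(−δ − 1.960) = Φ(1.632) + Φ(-5.552) = 0.9487 + 0.0000 = 0.9487.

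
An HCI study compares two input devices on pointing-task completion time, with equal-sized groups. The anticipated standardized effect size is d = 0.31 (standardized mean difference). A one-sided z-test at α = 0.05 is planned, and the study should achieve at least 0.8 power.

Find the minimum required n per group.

Set Φ(δ − 1.645) = 0.8; then δ − 1.645 = Φ⁻¹(0.8) = 0.842, giving δ = 2.486.
δ = d·√(n/2) ⇒ n = 2(δ/d)² = 2 × (2.486 / 0.31)² = 128.67.
Round up to the next whole unit.

n = 129 per group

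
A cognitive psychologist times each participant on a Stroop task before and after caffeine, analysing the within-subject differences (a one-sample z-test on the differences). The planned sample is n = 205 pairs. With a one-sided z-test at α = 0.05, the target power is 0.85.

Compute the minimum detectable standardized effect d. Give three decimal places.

Need Φ(δ − 1.645) = 0.85, so δ = 1.645 + 1.036 = 2.681.
δ = d·√n ⇒ d = δ/√n = 2.681/√205 = 0.1873.

d ≈ 0.187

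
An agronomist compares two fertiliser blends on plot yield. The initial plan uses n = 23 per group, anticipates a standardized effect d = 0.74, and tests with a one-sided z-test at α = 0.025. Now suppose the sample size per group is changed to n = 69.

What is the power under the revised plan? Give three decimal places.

Power ≈ 0.991

With n = 69 per group: δ = d·√(n/2) = 0.74 × √(69/2) = 4.3465. Critical value z_{0.025} = 1.960.
Revised power = Φ(δ − 1.960) = Φ(2.387) = 0.9915.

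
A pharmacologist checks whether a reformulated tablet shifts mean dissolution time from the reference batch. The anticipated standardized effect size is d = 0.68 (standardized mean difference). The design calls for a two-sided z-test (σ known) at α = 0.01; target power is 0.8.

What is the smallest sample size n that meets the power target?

Set Φ(δ − 2.576) = 0.8; then δ − 2.576 = Φ⁻¹(0.8) = 0.842, giving δ = 3.417.
(For δ > 0 the lower-tail rejection region contributes negligibly to power, so the one-term inversion is standard.)
δ = d·√n ⇒ n = (δ/d)² = (3.417 / 0.68)² = 25.26.
Rounding up, n = 26.

n = 26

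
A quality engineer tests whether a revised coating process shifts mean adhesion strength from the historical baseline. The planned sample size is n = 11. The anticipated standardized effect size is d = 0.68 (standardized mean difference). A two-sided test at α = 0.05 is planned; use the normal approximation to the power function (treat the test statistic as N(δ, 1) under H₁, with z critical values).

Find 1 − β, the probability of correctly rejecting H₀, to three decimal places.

Power ≈ 0.616

Noncentrality parameter: λ = d·√n = 0.68 × √11 = 2.2553
Two-sided α = 0.05 → critical value z_{0.025} = 1.960.
Power = Φ(λ − 1.960) + Φ(−λ − 1.960) = Φ(0.295) + Φ(-4.215) = 0.6161 + 0.0000 = 0.6161.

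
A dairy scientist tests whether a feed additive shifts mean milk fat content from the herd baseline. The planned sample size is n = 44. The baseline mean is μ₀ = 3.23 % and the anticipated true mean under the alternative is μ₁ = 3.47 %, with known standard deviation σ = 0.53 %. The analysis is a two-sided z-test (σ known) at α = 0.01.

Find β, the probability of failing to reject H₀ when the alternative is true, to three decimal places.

β ≈ 0.334

Standardized effect: d = |μ₁ − μ₀| / σ = |3.47 − 3.23| / 0.53 = 0.4528
Noncentrality parameter: δ = d·√n = 0.4528 × √44 = 3.0037
Two-sided α = 0.01 → critical value z_{0.005} = 2.576.
Power = Φ(δ − 2.576) + Φ(−δ − 2.576) = Φ(0.428) + Φ(-5.580) = 0.6656 + 0.0000 = 0.6656.
Type II error: β = 1 − power = 1 − 0.6656 = 0.3344.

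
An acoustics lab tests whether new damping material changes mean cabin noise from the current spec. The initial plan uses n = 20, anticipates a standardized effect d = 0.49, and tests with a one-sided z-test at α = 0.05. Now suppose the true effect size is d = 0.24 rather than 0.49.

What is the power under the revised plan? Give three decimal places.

With d = 0.24: δ = d·√n = 0.24 × √20 = 1.0733. Critical value z_{0.05} = 1.645.
Revised power = Φ(δ − 1.645) = Φ(-0.572) = 0.2838.

Power ≈ 0.284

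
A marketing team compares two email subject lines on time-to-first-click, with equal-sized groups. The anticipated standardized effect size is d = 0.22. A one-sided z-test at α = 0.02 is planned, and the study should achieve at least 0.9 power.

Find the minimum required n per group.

Set Φ(δ − 2.054) = 0.9; then δ − 2.054 = Φ⁻¹(0.9) = 1.282, giving δ = 3.335.
δ = d·√(n/2) ⇒ n = 2(δ/d)² = 2 × (3.335 / 0.22)² = 459.68.
Rounding up, n = 460 per group.

n = 460 per group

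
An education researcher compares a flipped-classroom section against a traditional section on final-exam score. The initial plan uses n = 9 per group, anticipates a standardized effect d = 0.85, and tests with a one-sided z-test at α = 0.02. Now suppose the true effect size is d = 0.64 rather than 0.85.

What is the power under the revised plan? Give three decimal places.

Power ≈ 0.243

With d = 0.64: δ = d·√(n/2) = 0.64 × √(9/2) = 1.3576. Critical value z_{0.02} = 2.054.
Revised power = Φ(δ − 2.054) = Φ(-0.696) = 0.2432.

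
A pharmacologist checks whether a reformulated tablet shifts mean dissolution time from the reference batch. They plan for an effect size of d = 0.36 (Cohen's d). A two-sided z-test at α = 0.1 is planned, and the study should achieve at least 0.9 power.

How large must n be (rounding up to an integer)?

Set Φ(δ − 1.645) = 0.9; then δ − 1.645 = Φ⁻¹(0.9) = 1.282, giving δ = 2.926.
(Ignoring the negligible lower-tail rejection probability gives the usual closed-form inversion.)
δ = d·√n ⇒ n = (δ/d)² = (2.926 / 0.36)² = 66.08.
Round up to the next whole unit.

n = 67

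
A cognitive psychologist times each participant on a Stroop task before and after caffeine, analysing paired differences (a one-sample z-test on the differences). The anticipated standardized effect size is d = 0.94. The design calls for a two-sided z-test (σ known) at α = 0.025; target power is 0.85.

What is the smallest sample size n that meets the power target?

n = 13

Set Φ(δ − 2.241) = 0.85; then δ − 2.241 = Φ⁻¹(0.85) = 1.036, giving δ = 3.278.
(Ignoring the negligible lower-tail rejection probability gives the usual closed-form inversion.)
δ = d·√n ⇒ n = (δ/d)² = (3.278 / 0.94)² = 12.16.
Rounding up, n = 13.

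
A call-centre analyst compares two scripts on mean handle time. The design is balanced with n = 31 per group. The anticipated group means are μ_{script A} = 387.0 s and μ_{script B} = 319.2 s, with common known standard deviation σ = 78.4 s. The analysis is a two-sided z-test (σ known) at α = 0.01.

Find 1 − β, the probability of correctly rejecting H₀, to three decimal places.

Power ≈ 0.796

Standardized effect: d = |μ_{script A} − μ_{script B}| / σ = |387.0 − 319.2| / 78.4 = 0.8648
Noncentrality parameter: δ = d·√(n/2) = 0.8648 × √(31/2) = 3.4047
Critical value for a two-sided test at α = 0.01: z_{α/2} = 2.576.
Power = Φ(δ − 2.576) + Φ(−δ − 2.576) = Φ(0.829) + Φ(-5.981) = 0.7964 + 0.0000 = 0.7964.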